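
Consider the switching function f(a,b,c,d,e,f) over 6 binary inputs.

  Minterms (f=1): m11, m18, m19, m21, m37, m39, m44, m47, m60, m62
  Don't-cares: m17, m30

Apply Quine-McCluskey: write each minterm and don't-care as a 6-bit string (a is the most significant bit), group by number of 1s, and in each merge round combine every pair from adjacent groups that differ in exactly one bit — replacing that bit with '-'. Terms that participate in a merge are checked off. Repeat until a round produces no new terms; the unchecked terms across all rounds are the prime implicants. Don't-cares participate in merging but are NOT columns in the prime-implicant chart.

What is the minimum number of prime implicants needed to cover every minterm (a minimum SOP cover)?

[col 0] 001011, 010001*, 010010*, 010011*, 010101*, 011110*, 100101*, 100111*, 101100*, 101111*, 111100*, 111110*
[col 1] -11110, 010-01, 0100-1, 01001-, 1-1100, 10-111, 1001-1, 1111-0
Prime implicants: -11110, 001011, 010-01, 0100-1, 01001-, 1-1100, 10-111, 1001-1, 1111-0
PI chart (minterm → PIs covering it):
  11 | 001011  (sole → essential)
  18 | 01001-  (sole → essential)
  19 | 0100-1,01001-
  21 | 010-01  (sole → essential)
  37 | 1001-1  (sole → essential)
  39 | 10-111,1001-1
  44 | 1-1100  (sole → essential)
  47 | 10-111  (sole → essential)
  60 | 1-1100,1111-0
  62 | -11110,1111-0
Essential prime implicants: 001011, 010-01, 01001-, 1-1100, 10-111, 1001-1
Petrick residual → -11110
Minimum SOP uses 7 PIs: bcdef' + a'b'cd'ef + a'bc'e'f + a'bc'd'e + acde'f' + ab'def + ab'c'df

7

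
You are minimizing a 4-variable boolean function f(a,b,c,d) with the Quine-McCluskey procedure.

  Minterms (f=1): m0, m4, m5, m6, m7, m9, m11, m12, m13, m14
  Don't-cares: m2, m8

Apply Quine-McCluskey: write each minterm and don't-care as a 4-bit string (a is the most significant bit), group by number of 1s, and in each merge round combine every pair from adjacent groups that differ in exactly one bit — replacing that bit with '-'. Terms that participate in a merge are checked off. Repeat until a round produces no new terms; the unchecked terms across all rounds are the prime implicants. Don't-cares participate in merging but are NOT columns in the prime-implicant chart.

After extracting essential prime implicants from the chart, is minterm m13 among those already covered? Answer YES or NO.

NO

Round 0: 0000✓ 0010✓ 0100✓ 0101✓ 0110✓ 0111✓ 1000✓ 1001✓ 1011✓ 1100✓ 1101✓ 1110✓
Round 1: -000✓ -100✓ -101✓ -110✓ 0-00✓ 0-10✓ 00-0✓ 01-0✓ 01-1✓ 010-✓ 011-✓ 1-00✓ 1-01✓ 10-1 100-✓ 11-0✓ 110-✓
Round 2: --00 -1-0 -10- 0--0 01-- 1-0-
PIs = {--00, -1-0, -10-, 0--0, 01--, 1-0-, 10-1}
Coverage chart:
  m0: --00,0--0
  m4: --00,-1-0,-10-,0--0,01--
  m5: -10-,01--
  m6: -1-0,0--0,01--
  m7: 01-- ←essential
  m9: 1-0-,10-1
  m11: 10-1 ←essential
  m12: --00,-1-0,-10-,1-0-
  m13: -10-,1-0-
  m14: -1-0 ←essential
Essential: -1-0, 01--, 10-1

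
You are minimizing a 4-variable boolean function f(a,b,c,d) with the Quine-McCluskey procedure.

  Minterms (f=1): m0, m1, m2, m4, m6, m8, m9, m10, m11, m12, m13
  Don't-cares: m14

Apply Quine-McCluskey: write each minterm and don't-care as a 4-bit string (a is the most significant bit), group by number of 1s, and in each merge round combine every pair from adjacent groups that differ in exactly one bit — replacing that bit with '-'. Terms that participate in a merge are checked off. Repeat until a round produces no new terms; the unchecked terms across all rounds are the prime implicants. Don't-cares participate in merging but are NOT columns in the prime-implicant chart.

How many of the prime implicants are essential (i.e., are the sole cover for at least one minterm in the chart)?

4

[col 0] 0000*, 0001*, 0010*, 0100*, 0110*, 1000*, 1001*, 1010*, 1011*, 1100*, 1101*, 1110*
[col 1] -000*, -001*, -010*, -100*, -110*, 0-00*, 0-10*, 00-0*, 000-*, 01-0*, 1-00*, 1-01*, 1-10*, 10-0*, 10-1*, 100-*, 101-*, 11-0*, 110-*
[col 2] --00*, --10*, -0-0*, -00-, -1-0*, 0--0*, 1--0*, 1-0-, 10--
[col 3] ---0
Prime implicants: ---0, -00-, 1-0-, 10--
PI chart (minterm → PIs covering it):
  0 | ---0,-00-
  1 | -00-  (sole → essential)
  2 | ---0  (sole → essential)
  4 | ---0  (sole → essential)
  6 | ---0  (sole → essential)
  8 | ---0,-00-,1-0-,10--
  9 | -00-,1-0-,10--
  10 | ---0,10--
  11 | 10--  (sole → essential)
  12 | ---0,1-0-
  13 | 1-0-  (sole → essential)
Essential prime implicants: ---0, -00-, 1-0-, 10--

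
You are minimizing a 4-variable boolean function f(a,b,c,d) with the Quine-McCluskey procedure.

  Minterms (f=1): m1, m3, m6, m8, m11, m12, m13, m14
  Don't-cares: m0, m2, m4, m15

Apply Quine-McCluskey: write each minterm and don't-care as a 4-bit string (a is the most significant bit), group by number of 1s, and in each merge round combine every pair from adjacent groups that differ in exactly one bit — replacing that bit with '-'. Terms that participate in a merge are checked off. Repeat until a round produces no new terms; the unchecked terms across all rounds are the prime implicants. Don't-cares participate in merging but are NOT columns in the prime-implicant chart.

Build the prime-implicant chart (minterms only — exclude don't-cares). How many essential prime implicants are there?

3

size-2^0 implicants → 0000(✓)  0001(✓)  0010(✓)  0011(✓)  0100(✓)  0110(✓)  1000(✓)  1011(✓)  1100(✓)  1101(✓)  1110(✓)  1111(✓)
size-2^1 implicants → -000(✓)  -011  -100(✓)  -110(✓)  0-00(✓)  0-10(✓)  00-0(✓)  00-1(✓)  000-(✓)  001-(✓)  01-0(✓)  1-00(✓)  1-11  11-0(✓)  11-1(✓)  110-(✓)  111-(✓)
size-2^2 implicants → --00  -1-0  0--0  00--  11--
Unchecked terms (primes): --00, -011, -1-0, 0--0, 00--, 1-11, 11--
Minterm coverage:
  m1 ⊆ 00-- [E]
  m3 ⊆ -011,00--
  m6 ⊆ -1-0,0--0
  m8 ⊆ --00 [E]
  m11 ⊆ -011,1-11
  m12 ⊆ --00,-1-0,11--
  m13 ⊆ 11-- [E]
  m14 ⊆ -1-0,11--
E = {--00, 00--, 11--}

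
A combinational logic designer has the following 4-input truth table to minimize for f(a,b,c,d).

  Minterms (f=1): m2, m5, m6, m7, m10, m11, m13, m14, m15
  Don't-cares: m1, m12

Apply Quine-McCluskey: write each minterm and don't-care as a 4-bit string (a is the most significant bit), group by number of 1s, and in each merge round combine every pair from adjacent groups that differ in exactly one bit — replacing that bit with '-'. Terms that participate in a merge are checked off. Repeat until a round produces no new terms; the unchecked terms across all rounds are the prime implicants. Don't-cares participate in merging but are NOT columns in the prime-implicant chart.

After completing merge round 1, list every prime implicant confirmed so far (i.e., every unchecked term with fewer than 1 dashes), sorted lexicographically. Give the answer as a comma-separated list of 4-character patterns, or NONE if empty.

Round 0: 0001✓ 0010✓ 0101✓ 0110✓ 0111✓ 1010✓ 1011✓ 1100✓ 1101✓ 1110✓ 1111✓
Round 1: -010✓ -101✓ -110✓ -111✓ 0-01 0-10✓ 01-1✓ 011-✓ 1-10✓ 1-11✓ 101-✓ 11-0✓ 11-1✓ 110-✓ 111-✓
Round 2: --10 -1-1 -11- 1-1- 11--
PIs = {--10, -1-1, -11-, 0-01, 1-1-, 11--}

NONE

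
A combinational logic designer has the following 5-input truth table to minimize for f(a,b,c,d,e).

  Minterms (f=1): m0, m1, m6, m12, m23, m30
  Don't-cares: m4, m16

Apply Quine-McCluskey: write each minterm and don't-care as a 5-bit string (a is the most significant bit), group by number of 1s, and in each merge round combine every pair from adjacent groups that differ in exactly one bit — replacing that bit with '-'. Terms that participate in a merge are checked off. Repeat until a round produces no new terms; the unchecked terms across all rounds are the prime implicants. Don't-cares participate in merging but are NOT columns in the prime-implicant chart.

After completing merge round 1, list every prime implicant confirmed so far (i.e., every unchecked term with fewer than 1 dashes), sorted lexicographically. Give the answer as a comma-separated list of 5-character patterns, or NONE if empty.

Round 0: 00000✓ 00001✓ 00100✓ 00110✓ 01100✓ 10000✓ 10111 11110
Round 1: -0000 0-100 00-00 0000- 001-0
PIs = {-0000, 0-100, 00-00, 0000-, 001-0, 10111, 11110}

10111, 11110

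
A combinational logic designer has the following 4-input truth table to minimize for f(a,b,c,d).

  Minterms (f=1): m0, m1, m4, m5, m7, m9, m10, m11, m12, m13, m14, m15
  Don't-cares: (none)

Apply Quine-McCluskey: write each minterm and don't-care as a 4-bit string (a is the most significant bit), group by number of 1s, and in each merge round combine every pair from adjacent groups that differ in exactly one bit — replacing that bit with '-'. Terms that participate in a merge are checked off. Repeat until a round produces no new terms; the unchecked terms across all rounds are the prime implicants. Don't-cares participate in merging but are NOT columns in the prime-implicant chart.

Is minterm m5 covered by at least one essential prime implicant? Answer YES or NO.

size-2^0 implicants → 0000(✓)  0001(✓)  0100(✓)  0101(✓)  0111(✓)  1001(✓)  1010(✓)  1011(✓)  1100(✓)  1101(✓)  1110(✓)  1111(✓)
size-2^1 implicants → -001(✓)  -100(✓)  -101(✓)  -111(✓)  0-00(✓)  0-01(✓)  000-(✓)  01-1(✓)  010-(✓)  1-01(✓)  1-10(✓)  1-11(✓)  10-1(✓)  101-(✓)  11-0(✓)  11-1(✓)  110-(✓)  111-(✓)
size-2^2 implicants → --01  -1-1  -10-  0-0-  1--1  1-1-  11--
Unchecked terms (primes): --01, -1-1, -10-, 0-0-, 1--1, 1-1-, 11--
Minterm coverage:
  m0 ⊆ 0-0- [E]
  m1 ⊆ --01,0-0-
  m4 ⊆ -10-,0-0-
  m5 ⊆ --01,-1-1,-10-,0-0-
  m7 ⊆ -1-1 [E]
  m9 ⊆ --01,1--1
  m10 ⊆ 1-1- [E]
  m11 ⊆ 1--1,1-1-
  m12 ⊆ -10-,11--
  m13 ⊆ --01,-1-1,-10-,1--1,11--
  m14 ⊆ 1-1-,11--
  m15 ⊆ -1-1,1--1,1-1-,11--
E = {-1-1, 0-0-, 1-1-}

YES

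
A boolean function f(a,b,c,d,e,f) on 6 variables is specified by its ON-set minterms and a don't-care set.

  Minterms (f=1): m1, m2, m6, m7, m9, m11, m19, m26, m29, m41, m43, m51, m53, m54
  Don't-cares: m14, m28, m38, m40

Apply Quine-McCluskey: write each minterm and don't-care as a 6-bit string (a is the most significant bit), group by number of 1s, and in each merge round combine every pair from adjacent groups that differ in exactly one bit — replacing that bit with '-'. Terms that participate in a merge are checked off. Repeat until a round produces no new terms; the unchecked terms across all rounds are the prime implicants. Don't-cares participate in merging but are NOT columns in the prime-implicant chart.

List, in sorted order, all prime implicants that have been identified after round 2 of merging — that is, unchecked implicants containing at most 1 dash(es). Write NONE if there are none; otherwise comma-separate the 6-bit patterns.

[col 0] 000001*, 000010*, 000110*, 000111*, 001001*, 001011*, 001110*, 010011*, 011010, 011100*, 011101*, 100110*, 101000*, 101001*, 101011*, 110011*, 110101, 110110*
[col 1] -00110, -01001*, -01011*, -10011, 00-001, 00-110, 000-10, 00011-, 0010-1*, 01110-, 1-0110, 1010-1*, 10100-
[col 2] -010-1
Prime implicants: -00110, -010-1, -10011, 00-001, 00-110, 000-10, 00011-, 011010, 01110-, 1-0110, 10100-, 110101

-00110, -10011, 00-001, 00-110, 000-10, 00011-, 011010, 01110-, 1-0110, 10100-, 110101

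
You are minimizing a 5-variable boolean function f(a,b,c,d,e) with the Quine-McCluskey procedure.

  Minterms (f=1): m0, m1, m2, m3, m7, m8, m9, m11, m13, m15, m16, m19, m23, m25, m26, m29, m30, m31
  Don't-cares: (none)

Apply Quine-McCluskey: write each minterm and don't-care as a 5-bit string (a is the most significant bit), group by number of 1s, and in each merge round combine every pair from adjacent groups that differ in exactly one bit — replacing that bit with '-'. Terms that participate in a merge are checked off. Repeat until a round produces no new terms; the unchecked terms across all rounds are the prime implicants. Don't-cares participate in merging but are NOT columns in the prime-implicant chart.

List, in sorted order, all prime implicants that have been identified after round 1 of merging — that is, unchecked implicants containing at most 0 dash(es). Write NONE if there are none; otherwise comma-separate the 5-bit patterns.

NONE

size-2^0 implicants → 00000(✓)  00001(✓)  00010(✓)  00011(✓)  00111(✓)  01000(✓)  01001(✓)  01011(✓)  01101(✓)  01111(✓)  10000(✓)  10011(✓)  10111(✓)  11001(✓)  11010(✓)  11101(✓)  11110(✓)  11111(✓)
size-2^1 implicants → -0000  -0011(✓)  -0111(✓)  -1001(✓)  -1101(✓)  -1111(✓)  0-000(✓)  0-001(✓)  0-011(✓)  0-111(✓)  00-11(✓)  000-0(✓)  000-1(✓)  0000-(✓)  0001-(✓)  01-01(✓)  01-11(✓)  010-1(✓)  0100-(✓)  011-1(✓)  1-111(✓)  10-11(✓)  11-01(✓)  11-10  111-1(✓)  1111-
size-2^2 implicants → --111  -0-11  -1-01  -11-1  0--11  0-0-1  0-00-  000--  01--1
Unchecked terms (primes): --111, -0-11, -0000, -1-01, -11-1, 0--11, 0-0-1, 0-00-, 000--, 01--1, 11-10, 1111-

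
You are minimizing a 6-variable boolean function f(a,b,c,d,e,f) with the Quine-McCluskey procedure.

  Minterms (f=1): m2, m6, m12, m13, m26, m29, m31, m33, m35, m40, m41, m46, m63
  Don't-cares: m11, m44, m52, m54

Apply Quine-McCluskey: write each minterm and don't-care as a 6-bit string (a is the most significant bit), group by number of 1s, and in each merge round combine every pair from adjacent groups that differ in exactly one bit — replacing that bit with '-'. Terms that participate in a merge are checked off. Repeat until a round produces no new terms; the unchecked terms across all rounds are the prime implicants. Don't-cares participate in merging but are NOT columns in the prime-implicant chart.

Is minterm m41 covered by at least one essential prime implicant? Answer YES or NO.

Round 0: 000010✓ 000110✓ 001011 001100✓ 001101✓ 011010 011101✓ 011111✓ 100001✓ 100011✓ 101000✓ 101001✓ 101100✓ 101110✓ 110100✓ 110110✓ 111111✓
Round 1: -01100 -11111 0-1101 000-10 00110- 0111-1 10-001 1000-1 101-00 10100- 1011-0 1101-0
PIs = {-01100, -11111, 0-1101, 000-10, 001011, 00110-, 011010, 0111-1, 10-001, 1000-1, 101-00, 10100-, 1011-0, 1101-0}
Coverage chart:
  m2: 000-10 ←essential
  m6: 000-10 ←essential
  m12: -01100,00110-
  m13: 0-1101,00110-
  m26: 011010 ←essential
  m29: 0-1101,0111-1
  m31: -11111,0111-1
  m33: 10-001,1000-1
  m35: 1000-1 ←essential
  m40: 101-00,10100-
  m41: 10-001,10100-
  m46: 1011-0 ←essential
  m63: -11111 ←essential
Essential: -11111, 000-10, 011010, 1000-1, 1011-0

NO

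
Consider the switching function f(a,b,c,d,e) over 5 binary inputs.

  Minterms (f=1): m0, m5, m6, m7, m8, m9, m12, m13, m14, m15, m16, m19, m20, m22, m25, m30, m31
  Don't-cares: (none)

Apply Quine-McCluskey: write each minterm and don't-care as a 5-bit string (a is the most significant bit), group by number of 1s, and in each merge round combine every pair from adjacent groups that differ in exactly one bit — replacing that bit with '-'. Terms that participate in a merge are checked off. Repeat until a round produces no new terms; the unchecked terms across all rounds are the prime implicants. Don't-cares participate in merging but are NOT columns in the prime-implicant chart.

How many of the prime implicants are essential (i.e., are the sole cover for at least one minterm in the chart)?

Round 0: 00000✓ 00101✓ 00110✓ 00111✓ 01000✓ 01001✓ 01100✓ 01101✓ 01110✓ 01111✓ 10000✓ 10011 10100✓ 10110✓ 11001✓ 11110✓ 11111✓
Round 1: -0000 -0110✓ -1001 -1110✓ -1111✓ 0-000 0-101✓ 0-110✓ 0-111✓ 001-1✓ 0011-✓ 01-00✓ 01-01✓ 0100-✓ 011-0✓ 011-1✓ 0110-✓ 0111-✓ 1-110✓ 10-00 101-0 1111-✓
Round 2: --110 -111- 0-1-1 0-11- 01-0- 011--
PIs = {--110, -0000, -1001, -111-, 0-000, 0-1-1, 0-11-, 01-0-, 011--, 10-00, 10011, 101-0}
Coverage chart:
  m0: -0000,0-000
  m5: 0-1-1 ←essential
  m6: --110,0-11-
  m7: 0-1-1,0-11-
  m8: 0-000,01-0-
  m9: -1001,01-0-
  m12: 01-0-,011--
  m13: 0-1-1,01-0-,011--
  m14: --110,-111-,0-11-,011--
  m15: -111-,0-1-1,0-11-,011--
  m16: -0000,10-00
  m19: 10011 ←essential
  m20: 10-00,101-0
  m22: --110,101-0
  m25: -1001 ←essential
  m30: --110,-111-
  m31: -111- ←essential
Essential: -1001, -111-, 0-1-1, 10011

4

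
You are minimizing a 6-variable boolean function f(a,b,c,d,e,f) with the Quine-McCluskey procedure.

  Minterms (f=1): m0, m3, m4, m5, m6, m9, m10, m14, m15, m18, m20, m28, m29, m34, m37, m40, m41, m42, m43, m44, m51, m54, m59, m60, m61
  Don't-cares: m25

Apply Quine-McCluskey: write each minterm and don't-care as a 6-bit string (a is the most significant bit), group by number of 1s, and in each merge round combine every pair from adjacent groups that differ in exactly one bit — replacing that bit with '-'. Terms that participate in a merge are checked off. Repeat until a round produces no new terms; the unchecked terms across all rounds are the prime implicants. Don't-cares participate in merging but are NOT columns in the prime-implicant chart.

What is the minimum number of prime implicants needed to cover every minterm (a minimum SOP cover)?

15

[col 0] 000000*, 000011, 000100*, 000101*, 000110*, 001001*, 001010*, 001110*, 001111*, 010010, 010100*, 011001*, 011100*, 011101*, 100010*, 100101*, 101000*, 101001*, 101010*, 101011*, 101100*, 110011*, 110110, 111011*, 111100*, 111101*
[col 1] -00101, -01001, -01010, -11100*, -11101*, 0-0100, 0-1001, 00-110, 000-00, 0001-0, 00010-, 001-10, 00111-, 01-100, 011-01, 01110-*, 1-1011, 1-1100, 10-010, 101-00, 1010-0*, 1010-1*, 10100-*, 10101-*, 11-011, 11110-*
[col 2] -1110-, 1010--
Prime implicants: -00101, -01001, -01010, -1110-, 0-0100, 0-1001, 00-110, 000-00, 000011, 0001-0, 00010-, 001-10, 00111-, 01-100, 010010, 011-01, 1-1011, 1-1100, 10-010, 101-00, 1010--, 11-011, 110110
PI chart (minterm → PIs covering it):
  0 | 000-00  (sole → essential)
  3 | 000011  (sole → essential)
  4 | 0-0100,000-00,0001-0,00010-
  5 | -00101,00010-
  6 | 00-110,0001-0
  9 | -01001,0-1001
  10 | -01010,001-10
  14 | 00-110,001-10,00111-
  15 | 00111-  (sole → essential)
  18 | 010010  (sole → essential)
  20 | 0-0100,01-100
  28 | -1110-,01-100
  29 | -1110-,011-01
  34 | 10-010  (sole → essential)
  37 | -00101  (sole → essential)
  40 | 101-00,1010--
  41 | -01001,1010--
  42 | -01010,10-010,1010--
  43 | 1-1011,1010--
  44 | 1-1100,101-00
  51 | 11-011  (sole → essential)
  54 | 110110  (sole → essential)
  59 | 1-1011,11-011
  60 | -1110-,1-1100
  61 | -1110-  (sole → essential)
Essential prime implicants: -00101, -1110-, 000-00, 000011, 00111-, 010010, 10-010, 11-011, 110110
Petrick residual → -01001, -01010, 0-0100, 00-110, 1-1011, 101-00
Minimum SOP uses 15 PIs: b'c'de'f + b'cd'e'f + b'cd'ef' + bcde' + a'c'de'f' + a'b'def' + a'b'c'e'f' + a'b'c'd'ef + a'b'cde + a'bc'd'ef' + acd'ef + ab'd'ef' + ab'ce'f' + abd'ef + abc'def'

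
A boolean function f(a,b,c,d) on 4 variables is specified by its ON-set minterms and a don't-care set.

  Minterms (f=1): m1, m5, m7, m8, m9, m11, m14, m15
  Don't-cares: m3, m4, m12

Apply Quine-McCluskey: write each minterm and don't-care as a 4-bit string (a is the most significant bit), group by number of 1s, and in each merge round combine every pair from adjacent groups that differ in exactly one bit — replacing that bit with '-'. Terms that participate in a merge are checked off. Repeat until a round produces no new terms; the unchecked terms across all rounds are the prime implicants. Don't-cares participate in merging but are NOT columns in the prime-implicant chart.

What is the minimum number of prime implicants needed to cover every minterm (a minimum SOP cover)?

size-2^0 implicants → 0001(✓)  0011(✓)  0100(✓)  0101(✓)  0111(✓)  1000(✓)  1001(✓)  1011(✓)  1100(✓)  1110(✓)  1111(✓)
size-2^1 implicants → -001(✓)  -011(✓)  -100  -111(✓)  0-01(✓)  0-11(✓)  00-1(✓)  01-1(✓)  010-  1-00  1-11(✓)  10-1(✓)  100-  11-0  111-
size-2^2 implicants → --11  -0-1  0--1
Unchecked terms (primes): --11, -0-1, -100, 0--1, 010-, 1-00, 100-, 11-0, 111-
Minterm coverage:
  m1 ⊆ -0-1,0--1
  m5 ⊆ 0--1,010-
  m7 ⊆ --11,0--1
  m8 ⊆ 1-00,100-
  m9 ⊆ -0-1,100-
  m11 ⊆ --11,-0-1
  m14 ⊆ 11-0,111-
  m15 ⊆ --11,111-
(no essential prime implicants)
Petrick residual → --11, 0--1, 100-, 11-0
Cover = cd + a'd + ab'c' + abd'  |cover|=4

4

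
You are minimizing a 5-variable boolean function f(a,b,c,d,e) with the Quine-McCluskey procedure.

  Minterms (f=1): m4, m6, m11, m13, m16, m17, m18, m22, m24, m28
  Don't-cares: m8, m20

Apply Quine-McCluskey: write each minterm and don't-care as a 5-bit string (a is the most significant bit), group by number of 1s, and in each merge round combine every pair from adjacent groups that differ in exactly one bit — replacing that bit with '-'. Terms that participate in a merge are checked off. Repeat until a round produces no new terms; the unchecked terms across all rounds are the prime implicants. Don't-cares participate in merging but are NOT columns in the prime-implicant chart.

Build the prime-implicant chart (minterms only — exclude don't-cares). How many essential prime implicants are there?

6

[col 0] 00100*, 00110*, 01000*, 01011, 01101, 10000*, 10001*, 10010*, 10100*, 10110*, 11000*, 11100*
[col 1] -0100*, -0110*, -1000, 001-0*, 1-000*, 1-100*, 10-00*, 10-10*, 100-0*, 1000-, 101-0*, 11-00*
[col 2] -01-0, 1--00, 10--0
Prime implicants: -01-0, -1000, 01011, 01101, 1--00, 10--0, 1000-
PI chart (minterm → PIs covering it):
  4 | -01-0  (sole → essential)
  6 | -01-0  (sole → essential)
  11 | 01011  (sole → essential)
  13 | 01101  (sole → essential)
  16 | 1--00,10--0,1000-
  17 | 1000-  (sole → essential)
  18 | 10--0  (sole → essential)
  22 | -01-0,10--0
  24 | -1000,1--00
  28 | 1--00  (sole → essential)
Essential prime implicants: -01-0, 01011, 01101, 1--00, 10--0, 1000-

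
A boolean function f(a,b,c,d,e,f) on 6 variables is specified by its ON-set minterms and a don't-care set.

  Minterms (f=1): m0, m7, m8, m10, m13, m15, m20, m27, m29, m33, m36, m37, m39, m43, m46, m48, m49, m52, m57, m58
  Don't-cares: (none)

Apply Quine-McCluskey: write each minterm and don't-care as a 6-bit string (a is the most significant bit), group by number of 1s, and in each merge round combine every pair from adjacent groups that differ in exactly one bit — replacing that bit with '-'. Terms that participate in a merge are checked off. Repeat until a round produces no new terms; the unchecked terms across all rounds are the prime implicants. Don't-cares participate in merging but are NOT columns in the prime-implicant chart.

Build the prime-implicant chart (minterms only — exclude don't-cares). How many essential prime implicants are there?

Round 0: 000000✓ 000111✓ 001000✓ 001010✓ 001101✓ 001111✓ 010100✓ 011011 011101✓ 100001✓ 100100✓ 100101✓ 100111✓ 101011 101110 110000✓ 110001✓ 110100✓ 111001✓ 111010
Round 1: -00111 -10100 0-1101 00-000 00-111 0010-0 0011-1 1-0001 1-0100 100-01 1001-1 10010- 11-001 110-00 11000-
PIs = {-00111, -10100, 0-1101, 00-000, 00-111, 0010-0, 0011-1, 011011, 1-0001, 1-0100, 100-01, 1001-1, 10010-, 101011, 101110, 11-001, 110-00, 11000-, 111010}
Coverage chart:
  m0: 00-000 ←essential
  m7: -00111,00-111
  m8: 00-000,0010-0
  m10: 0010-0 ←essential
  m13: 0-1101,0011-1
  m15: 00-111,0011-1
  m20: -10100 ←essential
  m27: 011011 ←essential
  m29: 0-1101 ←essential
  m33: 1-0001,100-01
  m36: 1-0100,10010-
  m37: 100-01,1001-1,10010-
  m39: -00111,1001-1
  m43: 101011 ←essential
  m46: 101110 ←essential
  m48: 110-00,11000-
  m49: 1-0001,11-001,11000-
  m52: -10100,1-0100,110-00
  m57: 11-001 ←essential
  m58: 111010 ←essential
Essential: -10100, 0-1101, 00-000, 0010-0, 011011, 101011, 101110, 11-001, 111010

9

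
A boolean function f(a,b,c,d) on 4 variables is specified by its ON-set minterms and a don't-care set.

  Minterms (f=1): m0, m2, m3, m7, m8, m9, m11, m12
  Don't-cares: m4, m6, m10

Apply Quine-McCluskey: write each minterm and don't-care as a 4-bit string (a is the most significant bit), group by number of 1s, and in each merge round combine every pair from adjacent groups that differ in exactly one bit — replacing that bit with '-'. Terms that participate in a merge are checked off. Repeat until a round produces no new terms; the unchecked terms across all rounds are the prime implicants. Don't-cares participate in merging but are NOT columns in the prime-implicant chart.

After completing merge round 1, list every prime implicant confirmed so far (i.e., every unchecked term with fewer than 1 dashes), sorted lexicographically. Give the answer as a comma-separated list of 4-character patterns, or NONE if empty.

size-2^0 implicants → 0000(✓)  0010(✓)  0011(✓)  0100(✓)  0110(✓)  0111(✓)  1000(✓)  1001(✓)  1010(✓)  1011(✓)  1100(✓)
size-2^1 implicants → -000(✓)  -010(✓)  -011(✓)  -100(✓)  0-00(✓)  0-10(✓)  0-11(✓)  00-0(✓)  001-(✓)  01-0(✓)  011-(✓)  1-00(✓)  10-0(✓)  10-1(✓)  100-(✓)  101-(✓)
size-2^2 implicants → --00  -0-0  -01-  0--0  0-1-  10--
Unchecked terms (primes): --00, -0-0, -01-, 0--0, 0-1-, 10--

NONE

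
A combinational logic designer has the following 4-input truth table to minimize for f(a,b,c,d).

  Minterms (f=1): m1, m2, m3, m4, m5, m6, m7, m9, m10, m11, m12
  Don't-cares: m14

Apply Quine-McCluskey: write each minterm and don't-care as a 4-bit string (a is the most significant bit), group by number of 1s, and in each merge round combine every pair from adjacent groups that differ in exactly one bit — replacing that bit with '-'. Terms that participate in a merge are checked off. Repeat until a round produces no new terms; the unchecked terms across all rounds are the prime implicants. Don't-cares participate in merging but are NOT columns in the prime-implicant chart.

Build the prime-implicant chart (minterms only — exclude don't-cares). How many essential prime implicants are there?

size-2^0 implicants → 0001(✓)  0010(✓)  0011(✓)  0100(✓)  0101(✓)  0110(✓)  0111(✓)  1001(✓)  1010(✓)  1011(✓)  1100(✓)  1110(✓)
size-2^1 implicants → -001(✓)  -010(✓)  -011(✓)  -100(✓)  -110(✓)  0-01(✓)  0-10(✓)  0-11(✓)  00-1(✓)  001-(✓)  01-0(✓)  01-1(✓)  010-(✓)  011-(✓)  1-10(✓)  10-1(✓)  101-(✓)  11-0(✓)
size-2^2 implicants → --10  -0-1  -01-  -1-0  0--1  0-1-  01--
Unchecked terms (primes): --10, -0-1, -01-, -1-0, 0--1, 0-1-, 01--
Minterm coverage:
  m1 ⊆ -0-1,0--1
  m2 ⊆ --10,-01-,0-1-
  m3 ⊆ -0-1,-01-,0--1,0-1-
  m4 ⊆ -1-0,01--
  m5 ⊆ 0--1,01--
  m6 ⊆ --10,-1-0,0-1-,01--
  m7 ⊆ 0--1,0-1-,01--
  m9 ⊆ -0-1 [E]
  m10 ⊆ --10,-01-
  m11 ⊆ -0-1,-01-
  m12 ⊆ -1-0 [E]
E = {-0-1, -1-0}

2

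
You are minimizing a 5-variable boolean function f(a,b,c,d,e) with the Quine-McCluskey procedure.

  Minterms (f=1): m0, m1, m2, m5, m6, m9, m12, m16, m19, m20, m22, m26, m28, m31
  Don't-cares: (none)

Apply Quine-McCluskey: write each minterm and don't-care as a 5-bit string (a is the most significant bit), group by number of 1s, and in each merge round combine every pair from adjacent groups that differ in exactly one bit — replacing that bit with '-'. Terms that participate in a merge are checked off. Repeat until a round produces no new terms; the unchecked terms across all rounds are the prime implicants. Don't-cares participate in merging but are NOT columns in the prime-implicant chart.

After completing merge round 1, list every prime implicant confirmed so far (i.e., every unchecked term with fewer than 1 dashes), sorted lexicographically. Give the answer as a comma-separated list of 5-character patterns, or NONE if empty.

[col 0] 00000*, 00001*, 00010*, 00101*, 00110*, 01001*, 01100*, 10000*, 10011, 10100*, 10110*, 11010, 11100*, 11111
[col 1] -0000, -0110, -1100, 0-001, 00-01, 00-10, 000-0, 0000-, 1-100, 10-00, 101-0
Prime implicants: -0000, -0110, -1100, 0-001, 00-01, 00-10, 000-0, 0000-, 1-100, 10-00, 10011, 101-0, 11010, 11111

10011, 11010, 11111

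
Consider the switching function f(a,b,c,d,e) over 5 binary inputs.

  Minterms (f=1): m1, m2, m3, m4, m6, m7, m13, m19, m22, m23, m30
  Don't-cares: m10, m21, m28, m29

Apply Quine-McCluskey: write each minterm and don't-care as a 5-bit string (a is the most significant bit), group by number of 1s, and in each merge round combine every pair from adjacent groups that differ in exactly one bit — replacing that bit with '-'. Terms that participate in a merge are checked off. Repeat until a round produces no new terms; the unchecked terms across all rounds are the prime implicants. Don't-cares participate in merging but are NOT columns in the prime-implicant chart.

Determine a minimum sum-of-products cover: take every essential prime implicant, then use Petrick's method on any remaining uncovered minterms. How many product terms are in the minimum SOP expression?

6

[col 0] 00001*, 00010*, 00011*, 00100*, 00110*, 00111*, 01010*, 01101*, 10011*, 10101*, 10110*, 10111*, 11100*, 11101*, 11110*
[col 1] -0011*, -0110*, -0111*, -1101, 0-010, 00-10*, 00-11*, 000-1, 0001-*, 001-0, 0011-*, 1-101, 1-110, 10-11*, 101-1, 1011-*, 111-0, 1110-
[col 2] -0-11, -011-, 00-1-
Prime implicants: -0-11, -011-, -1101, 0-010, 00-1-, 000-1, 001-0, 1-101, 1-110, 101-1, 111-0, 1110-
PI chart (minterm → PIs covering it):
  1 | 000-1  (sole → essential)
  2 | 0-010,00-1-
  3 | -0-11,00-1-,000-1
  4 | 001-0  (sole → essential)
  6 | -011-,00-1-,001-0
  7 | -0-11,-011-,00-1-
  13 | -1101  (sole → essential)
  19 | -0-11  (sole → essential)
  22 | -011-,1-110
  23 | -0-11,-011-,101-1
  30 | 1-110,111-0
Essential prime implicants: -0-11, -1101, 000-1, 001-0
Petrick residual → 0-010, 1-110
Minimum SOP uses 6 PIs: b'de + bcd'e + a'c'de' + a'b'c'e + a'b'ce' + acde'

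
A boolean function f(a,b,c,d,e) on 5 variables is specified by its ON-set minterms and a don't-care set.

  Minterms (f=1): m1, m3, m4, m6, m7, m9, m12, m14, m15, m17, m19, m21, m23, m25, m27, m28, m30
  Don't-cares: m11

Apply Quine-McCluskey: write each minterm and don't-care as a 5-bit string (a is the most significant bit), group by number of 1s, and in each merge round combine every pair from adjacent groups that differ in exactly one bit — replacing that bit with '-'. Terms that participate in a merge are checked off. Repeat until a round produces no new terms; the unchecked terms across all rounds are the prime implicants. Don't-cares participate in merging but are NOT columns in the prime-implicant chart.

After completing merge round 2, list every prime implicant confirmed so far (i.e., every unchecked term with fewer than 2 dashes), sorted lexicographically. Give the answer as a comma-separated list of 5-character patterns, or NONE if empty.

[col 0] 00001*, 00011*, 00100*, 00110*, 00111*, 01001*, 01011*, 01100*, 01110*, 01111*, 10001*, 10011*, 10101*, 10111*, 11001*, 11011*, 11100*, 11110*
[col 1] -0001*, -0011*, -0111*, -1001*, -1011*, -1100*, -1110*, 0-001*, 0-011*, 0-100*, 0-110*, 0-111*, 00-11*, 000-1*, 001-0*, 0011-*, 01-11*, 010-1*, 011-0*, 0111-*, 1-001*, 1-011*, 10-01*, 10-11*, 100-1*, 101-1*, 110-1*, 111-0*
[col 2] --001*, --011*, -0-11, -00-1*, -10-1*, -11-0, 0--11, 0-0-1*, 0-1-0, 0-11-, 1-0-1*, 10--1
[col 3] --0-1
Prime implicants: --0-1, -0-11, -11-0, 0--11, 0-1-0, 0-11-, 10--1

NONE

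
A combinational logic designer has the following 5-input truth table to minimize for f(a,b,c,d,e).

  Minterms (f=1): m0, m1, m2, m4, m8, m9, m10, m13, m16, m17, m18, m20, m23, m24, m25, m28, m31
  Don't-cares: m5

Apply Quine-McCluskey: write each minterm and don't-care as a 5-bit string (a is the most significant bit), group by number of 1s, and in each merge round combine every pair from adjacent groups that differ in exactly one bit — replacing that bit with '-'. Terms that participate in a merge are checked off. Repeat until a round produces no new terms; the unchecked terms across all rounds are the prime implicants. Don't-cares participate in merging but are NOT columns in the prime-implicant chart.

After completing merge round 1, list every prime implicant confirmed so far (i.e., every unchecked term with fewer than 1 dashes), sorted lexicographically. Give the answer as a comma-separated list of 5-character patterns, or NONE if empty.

[col 0] 00000*, 00001*, 00010*, 00100*, 00101*, 01000*, 01001*, 01010*, 01101*, 10000*, 10001*, 10010*, 10100*, 10111*, 11000*, 11001*, 11100*, 11111*
[col 1] -0000*, -0001*, -0010*, -0100*, -1000*, -1001*, 0-000*, 0-001*, 0-010*, 0-101*, 00-00*, 00-01*, 000-0*, 0000-*, 0010-*, 01-01*, 010-0*, 0100-*, 1-000*, 1-001*, 1-100*, 1-111, 10-00*, 100-0*, 1000-*, 11-00*, 1100-*
[col 2] --000*, --001*, -0-00, -00-0, -000-*, -100-*, 0--01, 0-0-0, 0-00-*, 00-0-, 1--00, 1-00-*
[col 3] --00-
Prime implicants: --00-, -0-00, -00-0, 0--01, 0-0-0, 00-0-, 1--00, 1-111

NONE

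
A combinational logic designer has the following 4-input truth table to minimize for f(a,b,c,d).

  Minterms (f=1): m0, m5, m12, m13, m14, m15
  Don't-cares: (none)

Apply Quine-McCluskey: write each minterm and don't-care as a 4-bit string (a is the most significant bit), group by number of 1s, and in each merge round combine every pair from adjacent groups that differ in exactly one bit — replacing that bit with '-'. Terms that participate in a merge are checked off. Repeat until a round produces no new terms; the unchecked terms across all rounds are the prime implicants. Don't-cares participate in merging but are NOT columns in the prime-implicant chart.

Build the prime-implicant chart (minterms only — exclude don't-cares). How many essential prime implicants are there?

3

Round 0: 0000 0101✓ 1100✓ 1101✓ 1110✓ 1111✓
Round 1: -101 11-0✓ 11-1✓ 110-✓ 111-✓
Round 2: 11--
PIs = {-101, 0000, 11--}
Coverage chart:
  m0: 0000 ←essential
  m5: -101 ←essential
  m12: 11-- ←essential
  m13: -101,11--
  m14: 11-- ←essential
  m15: 11-- ←essential
Essential: -101, 0000, 11--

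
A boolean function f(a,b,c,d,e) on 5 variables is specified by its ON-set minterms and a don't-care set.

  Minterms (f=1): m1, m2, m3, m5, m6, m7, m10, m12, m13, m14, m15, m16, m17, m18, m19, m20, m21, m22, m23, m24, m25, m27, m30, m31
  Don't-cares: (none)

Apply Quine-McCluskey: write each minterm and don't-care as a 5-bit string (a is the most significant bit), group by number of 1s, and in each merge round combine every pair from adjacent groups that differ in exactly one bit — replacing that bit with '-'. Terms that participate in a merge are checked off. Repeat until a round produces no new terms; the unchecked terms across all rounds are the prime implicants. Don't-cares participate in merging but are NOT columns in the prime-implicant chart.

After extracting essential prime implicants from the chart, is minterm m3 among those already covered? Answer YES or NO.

size-2^0 implicants → 00001(✓)  00010(✓)  00011(✓)  00101(✓)  00110(✓)  00111(✓)  01010(✓)  01100(✓)  01101(✓)  01110(✓)  01111(✓)  10000(✓)  10001(✓)  10010(✓)  10011(✓)  10100(✓)  10101(✓)  10110(✓)  10111(✓)  11000(✓)  11001(✓)  11011(✓)  11110(✓)  11111(✓)
size-2^1 implicants → -0001(✓)  -0010(✓)  -0011(✓)  -0101(✓)  -0110(✓)  -0111(✓)  -1110(✓)  -1111(✓)  0-010(✓)  0-101(✓)  0-110(✓)  0-111(✓)  00-01(✓)  00-10(✓)  00-11(✓)  000-1(✓)  0001-(✓)  001-1(✓)  0011-(✓)  01-10(✓)  011-0(✓)  011-1(✓)  0110-(✓)  0111-(✓)  1-000(✓)  1-001(✓)  1-011(✓)  1-110(✓)  1-111(✓)  10-00(✓)  10-01(✓)  10-10(✓)  10-11(✓)  100-0(✓)  100-1(✓)  1000-(✓)  1001-(✓)  101-0(✓)  101-1(✓)  1010-(✓)  1011-(✓)  11-11(✓)  110-1(✓)  1100-(✓)  1111-(✓)
size-2^2 implicants → --110(✓)  --111(✓)  -0-01(✓)  -0-10(✓)  -0-11(✓)  -00-1(✓)  -001-(✓)  -01-1(✓)  -011-(✓)  -111-(✓)  0--10  0-1-1  0-11-(✓)  00--1(✓)  00-1-(✓)  011--  1--11  1-0-1  1-00-  1-11-(✓)  10--0(✓)  10--1(✓)  10-0-(✓)  10-1-(✓)  100--(✓)  101--(✓)
size-2^3 implicants → --11-  -0--1  -0-1-  10---
Unchecked terms (primes): --11-, -0--1, -0-1-, 0--10, 0-1-1, 011--, 1--11, 1-0-1, 1-00-, 10---
Minterm coverage:
  m1 ⊆ -0--1 [E]
  m2 ⊆ -0-1-,0--10
  m3 ⊆ -0--1,-0-1-
  m5 ⊆ -0--1,0-1-1
  m6 ⊆ --11-,-0-1-,0--10
  m7 ⊆ --11-,-0--1,-0-1-,0-1-1
  m10 ⊆ 0--10 [E]
  m12 ⊆ 011-- [E]
  m13 ⊆ 0-1-1,011--
  m14 ⊆ --11-,0--10,011--
  m15 ⊆ --11-,0-1-1,011--
  m16 ⊆ 1-00-,10---
  m17 ⊆ -0--1,1-0-1,1-00-,10---
  m18 ⊆ -0-1-,10---
  m19 ⊆ -0--1,-0-1-,1--11,1-0-1,10---
  m20 ⊆ 10--- [E]
  m21 ⊆ -0--1,10---
  m22 ⊆ --11-,-0-1-,10---
  m23 ⊆ --11-,-0--1,-0-1-,1--11,10---
  m24 ⊆ 1-00- [E]
  m25 ⊆ 1-0-1,1-00-
  m27 ⊆ 1--11,1-0-1
  m30 ⊆ --11- [E]
  m31 ⊆ --11-,1--11
E = {--11-, -0--1, 0--10, 011--, 1-00-, 10---}

YES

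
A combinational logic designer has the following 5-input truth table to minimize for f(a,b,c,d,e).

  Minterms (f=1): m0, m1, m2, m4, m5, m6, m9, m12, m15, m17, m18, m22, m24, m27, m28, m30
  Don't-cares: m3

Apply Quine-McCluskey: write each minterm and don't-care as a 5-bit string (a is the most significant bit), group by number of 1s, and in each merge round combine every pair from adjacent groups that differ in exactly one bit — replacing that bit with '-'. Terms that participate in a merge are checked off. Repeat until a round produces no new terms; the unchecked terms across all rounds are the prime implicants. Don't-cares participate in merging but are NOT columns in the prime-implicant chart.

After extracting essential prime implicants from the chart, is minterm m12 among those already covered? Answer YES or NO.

NO

[col 0] 00000*, 00001*, 00010*, 00011*, 00100*, 00101*, 00110*, 01001*, 01100*, 01111, 10001*, 10010*, 10110*, 11000*, 11011, 11100*, 11110*
[col 1] -0001, -0010*, -0110*, -1100, 0-001, 0-100, 00-00*, 00-01*, 00-10*, 000-0*, 000-1*, 0000-*, 0001-*, 001-0*, 0010-*, 1-110, 10-10*, 11-00, 111-0
[col 2] -0-10, 00--0, 00-0-, 000--
Prime implicants: -0-10, -0001, -1100, 0-001, 0-100, 00--0, 00-0-, 000--, 01111, 1-110, 11-00, 11011, 111-0
PI chart (minterm → PIs covering it):
  0 | 00--0,00-0-,000--
  1 | -0001,0-001,00-0-,000--
  2 | -0-10,00--0,000--
  4 | 0-100,00--0,00-0-
  5 | 00-0-  (sole → essential)
  6 | -0-10,00--0
  9 | 0-001  (sole → essential)
  12 | -1100,0-100
  15 | 01111  (sole → essential)
  17 | -0001  (sole → essential)
  18 | -0-10  (sole → essential)
  22 | -0-10,1-110
  24 | 11-00  (sole → essential)
  27 | 11011  (sole → essential)
  28 | -1100,11-00,111-0
  30 | 1-110,111-0
Essential prime implicants: -0-10, -0001, 0-001, 00-0-, 01111, 11-00, 11011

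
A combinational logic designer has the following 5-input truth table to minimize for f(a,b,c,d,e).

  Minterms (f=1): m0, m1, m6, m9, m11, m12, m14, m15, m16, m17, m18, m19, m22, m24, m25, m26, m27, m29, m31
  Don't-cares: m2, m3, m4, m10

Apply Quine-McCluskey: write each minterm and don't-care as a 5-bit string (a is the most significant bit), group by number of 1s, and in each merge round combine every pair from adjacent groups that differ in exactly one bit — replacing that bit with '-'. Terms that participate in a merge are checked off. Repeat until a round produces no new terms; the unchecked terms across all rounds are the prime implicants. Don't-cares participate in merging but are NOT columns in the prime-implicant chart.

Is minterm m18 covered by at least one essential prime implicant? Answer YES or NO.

Round 0: 00000✓ 00001✓ 00010✓ 00011✓ 00100✓ 00110✓ 01001✓ 01010✓ 01011✓ 01100✓ 01110✓ 01111✓ 10000✓ 10001✓ 10010✓ 10011✓ 10110✓ 11000✓ 11001✓ 11010✓ 11011✓ 11101✓ 11111✓
Round 1: -0000✓ -0001✓ -0010✓ -0011✓ -0110✓ -1001✓ -1010✓ -1011✓ -1111✓ 0-001✓ 0-010✓ 0-011✓ 0-100✓ 0-110✓ 00-00✓ 00-10✓ 000-0✓ 000-1✓ 0000-✓ 0001-✓ 001-0✓ 01-10✓ 01-11✓ 010-1✓ 0101-✓ 011-0✓ 0111-✓ 1-000✓ 1-001✓ 1-010✓ 1-011✓ 10-10✓ 100-0✓ 100-1✓ 1000-✓ 1001-✓ 11-01✓ 11-11✓ 110-0✓ 110-1✓ 1100-✓ 1101-✓ 111-1✓
Round 2: --001✓ --010✓ --011✓ -0-10 -00-0✓ -00-1✓ -000-✓ -001-✓ -1-11 -10-1✓ -101-✓ 0--10 0-0-1✓ 0-01-✓ 0-1-0 00--0 000--✓ 01-1- 1-0-0✓ 1-0-1✓ 1-00-✓ 1-01-✓ 100--✓ 11--1 110--✓
Round 3: --0-1 --01- -00-- 1-0--
PIs = {--0-1, --01-, -0-10, -00--, -1-11, 0--10, 0-1-0, 00--0, 01-1-, 1-0--, 11--1}
Coverage chart:
  m0: -00--,00--0
  m1: --0-1,-00--
  m6: -0-10,0--10,0-1-0,00--0
  m9: --0-1 ←essential
  m11: --0-1,--01-,-1-11,01-1-
  m12: 0-1-0 ←essential
  m14: 0--10,0-1-0,01-1-
  m15: -1-11,01-1-
  m16: -00--,1-0--
  m17: --0-1,-00--,1-0--
  m18: --01-,-0-10,-00--,1-0--
  m19: --0-1,--01-,-00--,1-0--
  m22: -0-10 ←essential
  m24: 1-0-- ←essential
  m25: --0-1,1-0--,11--1
  m26: --01-,1-0--
  m27: --0-1,--01-,-1-11,1-0--,11--1
  m29: 11--1 ←essential
  m31: -1-11,11--1
Essential: --0-1, -0-10, 0-1-0, 1-0--, 11--1

YES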